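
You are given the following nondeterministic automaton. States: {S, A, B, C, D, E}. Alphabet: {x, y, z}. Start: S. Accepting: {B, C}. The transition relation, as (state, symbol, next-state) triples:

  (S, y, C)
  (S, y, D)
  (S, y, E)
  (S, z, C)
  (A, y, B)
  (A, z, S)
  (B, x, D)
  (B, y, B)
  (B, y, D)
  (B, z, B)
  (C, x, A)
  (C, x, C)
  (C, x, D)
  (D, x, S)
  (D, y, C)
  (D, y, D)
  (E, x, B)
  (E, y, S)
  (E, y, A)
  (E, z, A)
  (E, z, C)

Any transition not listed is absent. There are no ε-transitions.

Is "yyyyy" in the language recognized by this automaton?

Start in {S}.
Read 'y': {S} → {C, D, E}.
Read 'y': {C, D, E} → {S, A, C, D}.
Read 'y': {S, A, C, D} → {B, C, D, E}.
Read 'y': {B, C, D, E} → {S, A, B, C, D}.
Read 'y': {S, A, B, C, D} → {B, C, D, E}.
The final set {B, C, D, E} contains the accepting states B, C.

Yes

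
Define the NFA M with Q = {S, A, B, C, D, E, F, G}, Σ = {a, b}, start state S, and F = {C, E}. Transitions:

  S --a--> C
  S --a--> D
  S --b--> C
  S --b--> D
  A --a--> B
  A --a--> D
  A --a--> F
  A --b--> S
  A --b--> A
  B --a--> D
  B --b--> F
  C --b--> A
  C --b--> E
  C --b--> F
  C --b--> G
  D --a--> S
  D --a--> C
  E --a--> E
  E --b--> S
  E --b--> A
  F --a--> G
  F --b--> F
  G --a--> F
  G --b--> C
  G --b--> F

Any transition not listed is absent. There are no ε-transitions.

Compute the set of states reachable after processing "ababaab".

Start in {S}.
Read 'a': {S} → {C, D}.
Read 'b': {C, D} → {A, E, F, G}.
Read 'a': {A, E, F, G} → {B, D, E, F, G}.
Read 'b': {B, D, E, F, G} → {S, A, C, F}.
Read 'a': {S, A, C, F} → {B, C, D, F, G}.
Read 'a': {B, C, D, F, G} → {S, C, D, F, G}.
Read 'b': {S, C, D, F, G} → {A, C, D, E, F, G}.

{A, C, D, E, F, G}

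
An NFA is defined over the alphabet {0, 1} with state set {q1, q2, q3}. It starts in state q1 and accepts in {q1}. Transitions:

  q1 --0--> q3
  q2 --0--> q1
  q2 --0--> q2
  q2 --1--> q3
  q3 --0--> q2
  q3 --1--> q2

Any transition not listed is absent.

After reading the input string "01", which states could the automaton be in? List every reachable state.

{q2}

Start in {q1}.
Read '0': {q1} → {q3}.
Read '1': {q3} → {q2}.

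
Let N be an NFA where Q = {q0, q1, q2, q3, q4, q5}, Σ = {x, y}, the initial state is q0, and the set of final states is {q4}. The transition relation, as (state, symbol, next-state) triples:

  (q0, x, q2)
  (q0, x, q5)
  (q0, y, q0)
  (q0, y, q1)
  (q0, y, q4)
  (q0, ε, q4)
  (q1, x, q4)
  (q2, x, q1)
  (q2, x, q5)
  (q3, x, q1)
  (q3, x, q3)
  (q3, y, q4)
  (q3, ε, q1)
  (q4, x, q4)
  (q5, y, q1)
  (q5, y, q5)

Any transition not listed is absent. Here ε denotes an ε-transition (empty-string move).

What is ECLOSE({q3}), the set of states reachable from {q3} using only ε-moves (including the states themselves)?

Begin with {q3}.
ε-move q3 → q1; add q1.

{q1, q3}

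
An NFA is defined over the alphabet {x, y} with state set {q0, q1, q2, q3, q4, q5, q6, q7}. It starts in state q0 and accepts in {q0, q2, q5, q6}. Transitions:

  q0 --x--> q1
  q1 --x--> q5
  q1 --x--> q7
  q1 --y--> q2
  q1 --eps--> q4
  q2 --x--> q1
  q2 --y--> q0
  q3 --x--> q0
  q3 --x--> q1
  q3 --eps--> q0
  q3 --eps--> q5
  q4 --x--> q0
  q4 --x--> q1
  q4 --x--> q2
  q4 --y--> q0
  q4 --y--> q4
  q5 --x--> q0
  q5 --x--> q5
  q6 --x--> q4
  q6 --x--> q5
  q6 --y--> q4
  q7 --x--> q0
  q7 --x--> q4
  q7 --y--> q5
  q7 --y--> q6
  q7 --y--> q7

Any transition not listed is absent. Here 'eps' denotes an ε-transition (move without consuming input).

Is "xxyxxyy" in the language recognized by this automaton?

Start in {q0}.
Read 'x': q0→{q1}; union {q1}; ε-closure = {q1, q4}.
Read 'x': q1→{q5, q7}, q4→{q0, q1, q2}; union {q0, q1, q2, q5, q7}; ε-closure = {q0, q1, q2, q4, q5, q7}.
Read 'y': q0→∅, q1→{q2}, q2→{q0}, q4→{q0, q4}, q5→∅, q7→{q5, q6, q7}; now {q0, q2, q4, q5, q6, q7}.
Read 'x': q0→{q1}, q2→{q1}, q4→{q0, q1, q2}, q5→{q0, q5}, q6→{q4, q5}, q7→{q0, q4}; now {q0, q1, q2, q4, q5}.
Read 'x': q0→{q1}, q1→{q5, q7}, q2→{q1}, q4→{q0, q1, q2}, q5→{q0, q5}; union {q0, q1, q2, q5, q7}; ε-closure = {q0, q1, q2, q4, q5, q7}.
Read 'y': q0→∅, q1→{q2}, q2→{q0}, q4→{q0, q4}, q5→∅, q7→{q5, q6, q7}; now {q0, q2, q4, q5, q6, q7}.
Read 'y': q0→∅, q2→{q0}, q4→{q0, q4}, q5→∅, q6→{q4}, q7→{q5, q6, q7}; now {q0, q4, q5, q6, q7}.
The final set {q0, q4, q5, q6, q7} contains the accepting states q0, q5, q6.

Yes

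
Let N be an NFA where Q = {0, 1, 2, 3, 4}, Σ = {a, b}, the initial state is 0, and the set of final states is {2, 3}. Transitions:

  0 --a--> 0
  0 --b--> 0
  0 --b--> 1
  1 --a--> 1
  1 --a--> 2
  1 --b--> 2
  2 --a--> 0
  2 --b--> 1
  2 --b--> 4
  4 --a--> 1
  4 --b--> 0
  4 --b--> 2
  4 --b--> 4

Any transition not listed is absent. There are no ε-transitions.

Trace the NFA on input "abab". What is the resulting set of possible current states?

{0, 1, 2, 4}

Start in {0}.
Read 'a': {0} → {0}.
Read 'b': {0} → {0, 1}.
Read 'a': {0, 1} → {0, 1, 2}.
Read 'b': {0, 1, 2} → {0, 1, 2, 4}.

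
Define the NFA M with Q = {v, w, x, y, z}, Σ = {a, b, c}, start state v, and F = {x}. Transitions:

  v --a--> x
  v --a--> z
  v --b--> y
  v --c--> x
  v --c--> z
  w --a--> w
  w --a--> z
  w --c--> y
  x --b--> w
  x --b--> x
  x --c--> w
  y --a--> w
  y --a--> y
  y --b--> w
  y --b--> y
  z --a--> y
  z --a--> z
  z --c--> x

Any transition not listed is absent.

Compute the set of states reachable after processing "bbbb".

{w, y}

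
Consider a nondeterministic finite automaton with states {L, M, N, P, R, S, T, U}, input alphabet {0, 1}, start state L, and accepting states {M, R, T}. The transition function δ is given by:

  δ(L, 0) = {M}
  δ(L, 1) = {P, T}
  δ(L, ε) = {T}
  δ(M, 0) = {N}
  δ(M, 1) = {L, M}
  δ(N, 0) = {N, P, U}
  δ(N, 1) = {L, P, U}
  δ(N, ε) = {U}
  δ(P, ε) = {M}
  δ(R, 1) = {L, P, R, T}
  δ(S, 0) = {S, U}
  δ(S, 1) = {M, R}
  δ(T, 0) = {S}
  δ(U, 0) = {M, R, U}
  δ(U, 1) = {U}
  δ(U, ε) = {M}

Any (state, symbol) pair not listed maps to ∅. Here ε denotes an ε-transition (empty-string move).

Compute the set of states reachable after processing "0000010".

{M, N, R, S, U}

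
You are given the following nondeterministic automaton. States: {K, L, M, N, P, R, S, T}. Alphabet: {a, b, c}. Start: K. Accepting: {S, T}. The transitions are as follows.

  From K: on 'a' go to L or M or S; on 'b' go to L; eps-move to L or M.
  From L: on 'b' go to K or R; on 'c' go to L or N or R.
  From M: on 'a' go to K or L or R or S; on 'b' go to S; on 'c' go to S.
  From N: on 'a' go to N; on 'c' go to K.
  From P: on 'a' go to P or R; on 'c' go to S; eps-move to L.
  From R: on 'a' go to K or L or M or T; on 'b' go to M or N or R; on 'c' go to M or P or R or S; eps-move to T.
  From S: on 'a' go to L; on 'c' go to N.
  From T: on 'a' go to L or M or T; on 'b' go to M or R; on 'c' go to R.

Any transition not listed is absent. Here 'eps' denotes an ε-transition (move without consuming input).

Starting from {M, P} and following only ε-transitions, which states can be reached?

Begin with {M, P}.
ε-move P → L; add L.

{L, M, P}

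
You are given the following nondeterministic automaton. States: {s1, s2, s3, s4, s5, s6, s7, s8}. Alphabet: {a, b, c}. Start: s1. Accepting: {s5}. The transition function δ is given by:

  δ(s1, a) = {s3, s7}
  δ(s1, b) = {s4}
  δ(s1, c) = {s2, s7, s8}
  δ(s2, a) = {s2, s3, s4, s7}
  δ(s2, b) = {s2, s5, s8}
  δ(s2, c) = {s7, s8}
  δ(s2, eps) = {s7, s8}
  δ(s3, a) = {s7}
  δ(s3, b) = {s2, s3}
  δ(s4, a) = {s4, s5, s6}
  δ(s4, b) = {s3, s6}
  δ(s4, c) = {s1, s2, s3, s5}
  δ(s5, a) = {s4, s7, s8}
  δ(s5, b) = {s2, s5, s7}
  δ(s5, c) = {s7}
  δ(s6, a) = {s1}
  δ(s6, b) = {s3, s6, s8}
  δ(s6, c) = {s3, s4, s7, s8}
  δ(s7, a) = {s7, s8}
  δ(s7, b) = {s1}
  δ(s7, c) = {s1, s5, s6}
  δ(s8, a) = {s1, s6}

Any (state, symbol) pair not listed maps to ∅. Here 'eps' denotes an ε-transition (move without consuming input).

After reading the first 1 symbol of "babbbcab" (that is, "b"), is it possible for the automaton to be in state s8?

Start in {s1}.
Read 'b': {s1} → {s4}.
State s8 is not in {s4}.

No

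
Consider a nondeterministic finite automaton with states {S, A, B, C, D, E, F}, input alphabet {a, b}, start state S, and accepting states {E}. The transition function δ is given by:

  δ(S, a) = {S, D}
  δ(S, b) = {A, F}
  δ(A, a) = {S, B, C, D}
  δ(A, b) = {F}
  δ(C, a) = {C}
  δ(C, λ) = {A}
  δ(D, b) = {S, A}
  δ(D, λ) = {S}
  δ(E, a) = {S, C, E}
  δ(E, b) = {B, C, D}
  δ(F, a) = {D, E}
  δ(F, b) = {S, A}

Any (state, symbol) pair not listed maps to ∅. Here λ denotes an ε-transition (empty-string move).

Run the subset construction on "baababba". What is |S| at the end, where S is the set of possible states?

6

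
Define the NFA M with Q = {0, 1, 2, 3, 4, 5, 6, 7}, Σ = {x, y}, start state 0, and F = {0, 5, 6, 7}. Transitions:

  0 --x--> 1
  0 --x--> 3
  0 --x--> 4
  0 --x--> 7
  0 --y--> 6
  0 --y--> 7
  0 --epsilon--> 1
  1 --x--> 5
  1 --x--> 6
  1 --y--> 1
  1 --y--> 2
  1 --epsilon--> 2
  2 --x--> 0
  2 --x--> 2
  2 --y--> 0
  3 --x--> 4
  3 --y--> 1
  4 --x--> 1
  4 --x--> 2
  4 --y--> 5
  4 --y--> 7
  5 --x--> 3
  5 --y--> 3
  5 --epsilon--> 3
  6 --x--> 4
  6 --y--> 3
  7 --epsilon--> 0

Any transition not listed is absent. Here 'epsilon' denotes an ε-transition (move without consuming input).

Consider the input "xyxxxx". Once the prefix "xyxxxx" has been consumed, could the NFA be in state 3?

Yes

Start: ε-closure({0}) = {0, 1, 2}.
Read 'x': {0, 1, 2} → {0, 1, 2, 3, 4, 5, 6, 7}.
Read 'y': {0, 1, 2, 3, 4, 5, 6, 7} → {0, 1, 2, 3, 5, 6, 7}.
Read 'x': {0, 1, 2, 3, 5, 6, 7} → {0, 1, 2, 3, 4, 5, 6, 7}.
Read 'x': {0, 1, 2, 3, 4, 5, 6, 7} → {0, 1, 2, 3, 4, 5, 6, 7}.
Read 'x': {0, 1, 2, 3, 4, 5, 6, 7} → {0, 1, 2, 3, 4, 5, 6, 7}.
Read 'x': {0, 1, 2, 3, 4, 5, 6, 7} → {0, 1, 2, 3, 4, 5, 6, 7}.
State 3 is in {0, 1, 2, 3, 4, 5, 6, 7}.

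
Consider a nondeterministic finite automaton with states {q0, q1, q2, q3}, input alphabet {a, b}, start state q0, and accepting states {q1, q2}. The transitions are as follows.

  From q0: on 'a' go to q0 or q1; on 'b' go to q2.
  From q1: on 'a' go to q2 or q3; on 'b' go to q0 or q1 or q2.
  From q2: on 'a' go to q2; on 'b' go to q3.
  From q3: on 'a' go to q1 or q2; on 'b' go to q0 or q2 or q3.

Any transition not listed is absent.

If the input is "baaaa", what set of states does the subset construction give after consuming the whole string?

Start in {q0}.
Read 'b': q0→{q2}; now {q2}.
Read 'a': q2→{q2}; now {q2}.
Read 'a': q2→{q2}; now {q2}.
Read 'a': q2→{q2}; now {q2}.
Read 'a': q2→{q2}; now {q2}.

{q2}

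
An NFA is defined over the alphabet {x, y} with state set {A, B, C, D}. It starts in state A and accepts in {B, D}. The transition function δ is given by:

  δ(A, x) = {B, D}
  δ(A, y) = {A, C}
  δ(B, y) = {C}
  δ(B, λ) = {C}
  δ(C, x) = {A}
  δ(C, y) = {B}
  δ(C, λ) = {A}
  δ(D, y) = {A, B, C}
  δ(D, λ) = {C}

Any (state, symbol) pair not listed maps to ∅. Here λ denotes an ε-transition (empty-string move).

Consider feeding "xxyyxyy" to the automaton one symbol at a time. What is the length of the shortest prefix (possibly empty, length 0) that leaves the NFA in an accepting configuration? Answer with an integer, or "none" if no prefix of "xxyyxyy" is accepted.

1

Start in {A}.
Read 'x': A→{B, D}; union {B, D}; ε-closure = {A, B, C, D}.
None of the earlier sets intersect F, but {A, B, C, D} does.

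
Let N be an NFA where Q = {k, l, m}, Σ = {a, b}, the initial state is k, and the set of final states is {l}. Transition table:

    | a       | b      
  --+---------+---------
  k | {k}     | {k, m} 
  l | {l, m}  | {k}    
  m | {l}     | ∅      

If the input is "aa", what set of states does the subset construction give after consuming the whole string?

{k}

Start in {k}.
Read 'a': {k} → {k}.
Read 'a': {k} → {k}.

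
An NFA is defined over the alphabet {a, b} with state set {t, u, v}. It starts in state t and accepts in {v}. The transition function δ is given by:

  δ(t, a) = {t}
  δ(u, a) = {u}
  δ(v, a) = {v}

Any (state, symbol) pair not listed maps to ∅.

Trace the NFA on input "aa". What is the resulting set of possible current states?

{t}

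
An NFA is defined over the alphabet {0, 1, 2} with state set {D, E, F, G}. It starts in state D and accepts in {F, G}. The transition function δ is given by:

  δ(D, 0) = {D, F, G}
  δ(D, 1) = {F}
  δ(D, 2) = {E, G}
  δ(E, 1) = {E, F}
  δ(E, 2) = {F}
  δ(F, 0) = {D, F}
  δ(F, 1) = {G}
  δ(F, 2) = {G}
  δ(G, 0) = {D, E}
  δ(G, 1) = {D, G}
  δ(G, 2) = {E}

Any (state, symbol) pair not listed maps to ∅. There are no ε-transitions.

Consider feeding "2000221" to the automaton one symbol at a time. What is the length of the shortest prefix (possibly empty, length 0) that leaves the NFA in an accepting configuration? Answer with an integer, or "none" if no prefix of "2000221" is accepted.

1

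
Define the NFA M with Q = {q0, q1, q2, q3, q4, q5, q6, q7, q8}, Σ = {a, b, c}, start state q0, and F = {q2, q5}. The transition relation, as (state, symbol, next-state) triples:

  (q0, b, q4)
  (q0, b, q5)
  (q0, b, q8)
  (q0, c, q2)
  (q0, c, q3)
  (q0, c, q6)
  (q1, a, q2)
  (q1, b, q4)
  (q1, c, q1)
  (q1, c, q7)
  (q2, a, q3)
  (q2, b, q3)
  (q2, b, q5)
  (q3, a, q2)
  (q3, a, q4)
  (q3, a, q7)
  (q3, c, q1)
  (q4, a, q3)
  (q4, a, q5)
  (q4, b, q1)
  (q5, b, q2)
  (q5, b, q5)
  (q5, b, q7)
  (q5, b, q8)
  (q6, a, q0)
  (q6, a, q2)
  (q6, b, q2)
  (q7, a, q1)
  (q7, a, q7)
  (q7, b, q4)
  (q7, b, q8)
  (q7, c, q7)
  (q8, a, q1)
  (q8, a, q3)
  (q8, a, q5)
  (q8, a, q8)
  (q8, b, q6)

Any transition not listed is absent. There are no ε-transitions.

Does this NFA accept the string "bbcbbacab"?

Start in {q0}.
Read 'b': {q0} → {q4, q5, q8}.
Read 'b': {q4, q5, q8} → {q1, q2, q5, q6, q7, q8}.
Read 'c': {q1, q2, q5, q6, q7, q8} → {q1, q7}.
Read 'b': {q1, q7} → {q4, q8}.
Read 'b': {q4, q8} → {q1, q6}.
Read 'a': {q1, q6} → {q0, q2}.
Read 'c': {q0, q2} → {q2, q3, q6}.
Read 'a': {q2, q3, q6} → {q0, q2, q3, q4, q7}.
Read 'b': {q0, q2, q3, q4, q7} → {q1, q3, q4, q5, q8}.
The final set {q1, q3, q4, q5, q8} contains the accepting state q5.

Yes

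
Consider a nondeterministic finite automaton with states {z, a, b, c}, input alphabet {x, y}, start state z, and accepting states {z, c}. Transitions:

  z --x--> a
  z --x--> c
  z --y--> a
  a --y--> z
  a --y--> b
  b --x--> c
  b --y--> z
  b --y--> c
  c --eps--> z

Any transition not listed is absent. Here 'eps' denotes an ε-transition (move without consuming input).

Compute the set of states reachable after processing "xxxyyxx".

{z, a, c}

Start in {z}.
Read 'x': {z} → {z, a, c}.
Read 'x': {z, a, c} → {z, a, c}.
Read 'x': {z, a, c} → {z, a, c}.
Read 'y': {z, a, c} → {z, a, b}.
Read 'y': {z, a, b} → {z, a, b, c}.
Read 'x': {z, a, b, c} → {z, a, c}.
Read 'x': {z, a, c} → {z, a, c}.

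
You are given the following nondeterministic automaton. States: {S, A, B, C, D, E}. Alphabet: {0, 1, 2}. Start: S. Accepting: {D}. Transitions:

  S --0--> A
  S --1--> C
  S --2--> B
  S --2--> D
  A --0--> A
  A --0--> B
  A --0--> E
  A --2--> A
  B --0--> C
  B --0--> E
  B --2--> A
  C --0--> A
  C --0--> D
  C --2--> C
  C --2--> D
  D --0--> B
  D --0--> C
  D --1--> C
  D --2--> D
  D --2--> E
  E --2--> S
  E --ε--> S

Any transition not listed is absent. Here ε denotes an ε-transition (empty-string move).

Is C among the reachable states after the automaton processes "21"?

Yes

Start in {S}.
Read '2': {S} → {B, D}.
Read '1': {B, D} → {C}.
State C is in {C}.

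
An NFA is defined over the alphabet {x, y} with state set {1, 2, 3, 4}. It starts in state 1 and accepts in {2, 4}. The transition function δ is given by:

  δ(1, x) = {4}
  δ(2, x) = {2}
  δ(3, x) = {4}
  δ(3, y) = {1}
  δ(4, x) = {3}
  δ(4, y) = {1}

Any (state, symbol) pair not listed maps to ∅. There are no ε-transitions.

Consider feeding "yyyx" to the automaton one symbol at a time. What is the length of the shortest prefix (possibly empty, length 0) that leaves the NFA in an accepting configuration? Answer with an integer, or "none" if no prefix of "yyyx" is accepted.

Start in {1}.
Read 'y': 1→∅; now ∅.
The set is empty and remains empty for the remaining 3 symbols.
No reachable set along the way intersects F.

none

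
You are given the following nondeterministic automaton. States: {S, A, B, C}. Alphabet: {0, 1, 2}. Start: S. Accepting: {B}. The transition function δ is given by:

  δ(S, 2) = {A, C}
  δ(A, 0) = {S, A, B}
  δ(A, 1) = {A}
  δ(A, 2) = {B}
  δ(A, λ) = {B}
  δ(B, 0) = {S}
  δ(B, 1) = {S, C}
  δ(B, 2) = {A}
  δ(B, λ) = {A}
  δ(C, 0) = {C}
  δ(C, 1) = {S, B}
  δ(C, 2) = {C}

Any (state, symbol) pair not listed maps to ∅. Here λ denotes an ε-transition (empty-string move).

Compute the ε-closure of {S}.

Begin with {S}.
No ε-moves leave this set, so the closure equals the set itself.

{S}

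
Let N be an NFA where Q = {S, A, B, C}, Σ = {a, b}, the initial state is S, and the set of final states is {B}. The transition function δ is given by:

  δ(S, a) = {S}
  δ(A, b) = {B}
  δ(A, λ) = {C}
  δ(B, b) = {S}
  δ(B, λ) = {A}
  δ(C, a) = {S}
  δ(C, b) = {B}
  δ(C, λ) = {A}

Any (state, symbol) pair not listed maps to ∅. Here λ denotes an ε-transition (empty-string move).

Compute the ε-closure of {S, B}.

Begin with {S, B}.
ε-move B → A; add A.
ε-move A → C; add C.

{S, A, B, C}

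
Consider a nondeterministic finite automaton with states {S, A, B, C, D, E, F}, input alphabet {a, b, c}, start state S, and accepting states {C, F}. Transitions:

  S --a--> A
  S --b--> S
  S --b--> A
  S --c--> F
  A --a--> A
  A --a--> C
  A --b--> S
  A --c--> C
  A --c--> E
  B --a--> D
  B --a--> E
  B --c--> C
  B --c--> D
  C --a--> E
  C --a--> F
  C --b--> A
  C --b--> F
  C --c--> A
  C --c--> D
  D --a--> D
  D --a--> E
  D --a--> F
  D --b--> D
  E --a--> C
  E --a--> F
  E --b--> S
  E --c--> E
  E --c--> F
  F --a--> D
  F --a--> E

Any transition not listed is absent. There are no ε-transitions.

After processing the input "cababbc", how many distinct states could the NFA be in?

Start in {S}.
Read 'c': {S} → {F}.
Read 'a': {F} → {D, E}.
Read 'b': {D, E} → {S, D}.
Read 'a': {S, D} → {A, D, E, F}.
Read 'b': {A, D, E, F} → {S, D}.
Read 'b': {S, D} → {S, A, D}.
Read 'c': {S, A, D} → {C, E, F}.
That set has 3 states.

3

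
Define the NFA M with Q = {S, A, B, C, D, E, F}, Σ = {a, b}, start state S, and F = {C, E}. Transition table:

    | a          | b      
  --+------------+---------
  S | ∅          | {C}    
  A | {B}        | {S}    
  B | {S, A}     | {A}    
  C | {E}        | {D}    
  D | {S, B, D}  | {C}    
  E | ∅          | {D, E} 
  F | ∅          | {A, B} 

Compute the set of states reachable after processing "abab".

Start in {S}.
Read 'a': S→∅; now ∅.
The set is empty and remains empty for the remaining 3 symbols.

∅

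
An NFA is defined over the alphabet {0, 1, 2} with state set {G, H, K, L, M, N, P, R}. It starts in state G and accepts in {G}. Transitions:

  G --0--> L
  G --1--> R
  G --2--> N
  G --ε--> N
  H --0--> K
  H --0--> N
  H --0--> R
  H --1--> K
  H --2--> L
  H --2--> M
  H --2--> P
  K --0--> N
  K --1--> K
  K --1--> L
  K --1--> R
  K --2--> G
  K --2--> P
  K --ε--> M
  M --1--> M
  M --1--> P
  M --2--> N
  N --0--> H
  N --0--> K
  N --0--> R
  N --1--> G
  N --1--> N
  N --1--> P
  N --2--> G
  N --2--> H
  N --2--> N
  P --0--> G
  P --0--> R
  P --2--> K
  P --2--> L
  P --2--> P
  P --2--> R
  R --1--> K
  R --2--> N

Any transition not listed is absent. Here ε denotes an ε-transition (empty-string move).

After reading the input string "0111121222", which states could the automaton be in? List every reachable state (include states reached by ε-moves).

{G, H, K, L, M, N, P, R}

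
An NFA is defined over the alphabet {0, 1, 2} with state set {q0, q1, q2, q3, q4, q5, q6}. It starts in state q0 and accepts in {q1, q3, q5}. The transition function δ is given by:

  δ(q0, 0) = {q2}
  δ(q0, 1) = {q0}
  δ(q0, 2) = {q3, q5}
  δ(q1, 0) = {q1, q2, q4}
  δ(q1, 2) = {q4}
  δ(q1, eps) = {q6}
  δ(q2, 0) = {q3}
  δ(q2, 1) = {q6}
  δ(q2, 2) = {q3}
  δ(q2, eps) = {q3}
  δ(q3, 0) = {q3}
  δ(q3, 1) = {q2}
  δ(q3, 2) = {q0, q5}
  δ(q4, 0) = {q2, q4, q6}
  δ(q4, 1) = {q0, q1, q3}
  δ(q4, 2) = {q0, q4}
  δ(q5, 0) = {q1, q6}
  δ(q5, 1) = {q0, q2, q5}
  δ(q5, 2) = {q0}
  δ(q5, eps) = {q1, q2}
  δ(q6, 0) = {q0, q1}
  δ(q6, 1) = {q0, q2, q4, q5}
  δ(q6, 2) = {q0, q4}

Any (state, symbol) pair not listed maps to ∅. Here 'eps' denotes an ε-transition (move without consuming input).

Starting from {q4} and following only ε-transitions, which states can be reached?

{q4}

Begin with {q4}.
No ε-moves leave this set, so the closure equals the set itself.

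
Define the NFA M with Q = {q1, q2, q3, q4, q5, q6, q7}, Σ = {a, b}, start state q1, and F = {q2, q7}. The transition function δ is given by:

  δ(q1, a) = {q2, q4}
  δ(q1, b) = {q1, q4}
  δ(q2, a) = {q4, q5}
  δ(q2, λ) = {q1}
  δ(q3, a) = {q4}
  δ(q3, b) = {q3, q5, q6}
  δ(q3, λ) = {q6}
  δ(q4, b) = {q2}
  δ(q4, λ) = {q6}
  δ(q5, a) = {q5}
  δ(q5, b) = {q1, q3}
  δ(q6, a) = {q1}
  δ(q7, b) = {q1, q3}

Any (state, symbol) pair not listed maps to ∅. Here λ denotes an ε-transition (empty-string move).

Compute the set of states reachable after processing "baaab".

Start in {q1}.
Read 'b': {q1} → {q1, q4, q6}.
Read 'a': {q1, q4, q6} → {q1, q2, q4, q6}.
Read 'a': {q1, q2, q4, q6} → {q1, q2, q4, q5, q6}.
Read 'a': {q1, q2, q4, q5, q6} → {q1, q2, q4, q5, q6}.
Read 'b': {q1, q2, q4, q5, q6} → {q1, q2, q3, q4, q6}.

{q1, q2, q3, q4, q6}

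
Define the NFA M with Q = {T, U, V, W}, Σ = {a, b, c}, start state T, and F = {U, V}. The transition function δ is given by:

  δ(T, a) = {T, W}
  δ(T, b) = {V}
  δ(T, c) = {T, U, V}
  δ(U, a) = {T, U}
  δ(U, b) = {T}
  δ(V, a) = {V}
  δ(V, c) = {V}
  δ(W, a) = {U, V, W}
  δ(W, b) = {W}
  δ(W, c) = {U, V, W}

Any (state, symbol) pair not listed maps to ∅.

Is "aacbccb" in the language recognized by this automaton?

Yes

Start in {T}.
Read 'a': T→{T, W}; now {T, W}.
Read 'a': T→{T, W}, W→{U, V, W}; now {T, U, V, W}.
Read 'c': T→{T, U, V}, U→∅, V→{V}, W→{U, V, W}; now {T, U, V, W}.
Read 'b': T→{V}, U→{T}, V→∅, W→{W}; now {T, V, W}.
Read 'c': T→{T, U, V}, V→{V}, W→{U, V, W}; now {T, U, V, W}.
Read 'c': T→{T, U, V}, U→∅, V→{V}, W→{U, V, W}; now {T, U, V, W}.
Read 'b': T→{V}, U→{T}, V→∅, W→{W}; now {T, V, W}.
The final set {T, V, W} contains the accepting state V.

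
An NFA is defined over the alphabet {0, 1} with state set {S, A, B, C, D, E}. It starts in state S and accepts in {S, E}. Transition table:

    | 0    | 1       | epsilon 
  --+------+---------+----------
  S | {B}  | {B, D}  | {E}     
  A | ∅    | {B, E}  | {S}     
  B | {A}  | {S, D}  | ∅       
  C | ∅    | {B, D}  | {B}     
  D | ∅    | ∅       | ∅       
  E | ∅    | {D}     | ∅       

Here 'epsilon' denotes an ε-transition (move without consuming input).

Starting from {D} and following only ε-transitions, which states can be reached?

Begin with {D}.
No ε-moves leave this set, so the closure equals the set itself.

{D}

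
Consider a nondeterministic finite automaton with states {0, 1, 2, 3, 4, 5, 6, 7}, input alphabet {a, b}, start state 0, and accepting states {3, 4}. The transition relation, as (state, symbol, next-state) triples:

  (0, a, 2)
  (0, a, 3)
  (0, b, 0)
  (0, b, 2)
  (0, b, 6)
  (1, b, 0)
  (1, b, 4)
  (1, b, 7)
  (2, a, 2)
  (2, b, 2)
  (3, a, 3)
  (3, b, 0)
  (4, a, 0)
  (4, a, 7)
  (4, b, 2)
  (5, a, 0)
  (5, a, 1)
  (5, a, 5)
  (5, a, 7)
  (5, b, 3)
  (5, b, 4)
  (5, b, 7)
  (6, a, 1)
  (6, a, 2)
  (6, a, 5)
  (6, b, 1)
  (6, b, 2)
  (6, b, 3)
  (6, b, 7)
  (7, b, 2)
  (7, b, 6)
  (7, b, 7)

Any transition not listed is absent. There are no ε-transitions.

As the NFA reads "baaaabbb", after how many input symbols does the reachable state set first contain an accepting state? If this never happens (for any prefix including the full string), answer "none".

2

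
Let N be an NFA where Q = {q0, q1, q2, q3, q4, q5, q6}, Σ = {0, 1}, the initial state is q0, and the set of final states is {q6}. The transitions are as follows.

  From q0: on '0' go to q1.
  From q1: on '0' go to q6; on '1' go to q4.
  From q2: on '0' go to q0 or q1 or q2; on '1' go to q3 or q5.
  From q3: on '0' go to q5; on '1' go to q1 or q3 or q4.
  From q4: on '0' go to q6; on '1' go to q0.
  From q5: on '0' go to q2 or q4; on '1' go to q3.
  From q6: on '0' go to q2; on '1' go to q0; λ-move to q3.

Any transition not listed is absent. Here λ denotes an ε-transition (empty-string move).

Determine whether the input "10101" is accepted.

Start in {q0}.
Read '1': q0→∅; now ∅.
The set is empty and remains empty for the remaining 4 symbols.
The final set ∅ contains no accepting state.

No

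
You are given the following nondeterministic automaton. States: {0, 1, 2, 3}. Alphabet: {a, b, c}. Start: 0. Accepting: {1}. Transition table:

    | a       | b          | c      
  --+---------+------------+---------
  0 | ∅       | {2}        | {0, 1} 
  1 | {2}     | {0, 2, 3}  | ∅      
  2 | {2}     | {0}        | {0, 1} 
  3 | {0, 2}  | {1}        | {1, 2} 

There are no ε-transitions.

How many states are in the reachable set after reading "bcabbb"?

1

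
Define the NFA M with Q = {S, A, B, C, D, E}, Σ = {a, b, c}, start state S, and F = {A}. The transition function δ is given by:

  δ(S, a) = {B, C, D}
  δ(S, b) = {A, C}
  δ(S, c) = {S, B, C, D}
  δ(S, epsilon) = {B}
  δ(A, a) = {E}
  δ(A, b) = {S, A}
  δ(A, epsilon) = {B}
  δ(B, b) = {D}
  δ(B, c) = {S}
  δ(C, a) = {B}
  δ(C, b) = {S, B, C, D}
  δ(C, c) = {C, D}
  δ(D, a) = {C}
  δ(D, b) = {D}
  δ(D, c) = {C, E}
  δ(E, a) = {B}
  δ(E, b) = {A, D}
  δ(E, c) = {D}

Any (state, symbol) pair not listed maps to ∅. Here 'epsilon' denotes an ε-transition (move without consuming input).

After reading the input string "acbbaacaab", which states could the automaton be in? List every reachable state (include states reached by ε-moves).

{S, B, C, D}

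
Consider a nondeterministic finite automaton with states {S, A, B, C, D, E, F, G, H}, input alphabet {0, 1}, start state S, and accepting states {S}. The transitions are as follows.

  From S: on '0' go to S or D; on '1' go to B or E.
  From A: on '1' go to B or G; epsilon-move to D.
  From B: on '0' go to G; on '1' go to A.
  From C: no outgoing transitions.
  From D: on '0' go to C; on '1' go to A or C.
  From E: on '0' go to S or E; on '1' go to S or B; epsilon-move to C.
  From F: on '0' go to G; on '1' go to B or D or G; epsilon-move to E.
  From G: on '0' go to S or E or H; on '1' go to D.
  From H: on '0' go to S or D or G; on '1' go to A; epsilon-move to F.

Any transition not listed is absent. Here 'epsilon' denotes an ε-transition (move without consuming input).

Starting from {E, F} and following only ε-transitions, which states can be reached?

{C, E, F}

Begin with {E, F}.
ε-move E → C; add C.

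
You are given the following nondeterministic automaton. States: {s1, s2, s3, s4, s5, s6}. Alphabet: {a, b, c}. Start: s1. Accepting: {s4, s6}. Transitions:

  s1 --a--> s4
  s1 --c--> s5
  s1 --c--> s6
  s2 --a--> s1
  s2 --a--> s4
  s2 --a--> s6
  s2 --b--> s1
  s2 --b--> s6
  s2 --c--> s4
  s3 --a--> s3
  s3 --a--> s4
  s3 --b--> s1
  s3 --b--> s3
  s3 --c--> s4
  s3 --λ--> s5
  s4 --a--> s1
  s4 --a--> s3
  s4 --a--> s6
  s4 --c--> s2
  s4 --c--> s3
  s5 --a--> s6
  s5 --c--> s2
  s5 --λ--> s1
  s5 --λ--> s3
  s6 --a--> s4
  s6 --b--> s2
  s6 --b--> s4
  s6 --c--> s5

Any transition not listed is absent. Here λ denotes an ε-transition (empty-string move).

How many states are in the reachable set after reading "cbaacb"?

Start in {s1}.
Read 'c': {s1} → {s1, s3, s5, s6}.
Read 'b': {s1, s3, s5, s6} → {s1, s2, s3, s4, s5}.
Read 'a': {s1, s2, s3, s4, s5} → {s1, s3, s4, s5, s6}.
Read 'a': {s1, s3, s4, s5, s6} → {s1, s3, s4, s5, s6}.
Read 'c': {s1, s3, s4, s5, s6} → {s1, s2, s3, s4, s5, s6}.
Read 'b': {s1, s2, s3, s4, s5, s6} → {s1, s2, s3, s4, s5, s6}.
That set has 6 states.

6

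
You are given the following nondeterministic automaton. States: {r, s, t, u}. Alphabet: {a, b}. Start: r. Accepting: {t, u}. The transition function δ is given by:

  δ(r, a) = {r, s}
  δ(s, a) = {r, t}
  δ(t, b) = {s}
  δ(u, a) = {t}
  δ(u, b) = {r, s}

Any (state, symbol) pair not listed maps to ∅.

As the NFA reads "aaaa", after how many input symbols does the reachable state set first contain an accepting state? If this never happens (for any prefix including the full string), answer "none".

Start in {r}.
Read 'a': {r} → {r, s}.
Read 'a': {r, s} → {r, s, t}.
None of the earlier sets intersect F, but {r, s, t} does.

2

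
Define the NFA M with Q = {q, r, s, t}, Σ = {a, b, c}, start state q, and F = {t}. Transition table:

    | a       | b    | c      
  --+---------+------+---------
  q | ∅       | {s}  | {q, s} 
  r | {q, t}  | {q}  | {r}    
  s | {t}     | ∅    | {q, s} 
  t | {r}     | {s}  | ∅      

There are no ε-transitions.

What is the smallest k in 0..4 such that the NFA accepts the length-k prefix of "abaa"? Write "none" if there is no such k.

none

Start in {q}.
Read 'a': q→∅; now ∅.
The set is empty and remains empty for the remaining 3 symbols.
No reachable set along the way intersects F.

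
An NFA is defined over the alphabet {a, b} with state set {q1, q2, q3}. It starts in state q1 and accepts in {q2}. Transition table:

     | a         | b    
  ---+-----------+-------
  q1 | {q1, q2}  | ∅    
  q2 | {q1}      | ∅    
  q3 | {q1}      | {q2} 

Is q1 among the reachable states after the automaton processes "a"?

Yes

Start in {q1}.
Read 'a': q1→{q1, q2}; now {q1, q2}.
State q1 is in {q1, q2}.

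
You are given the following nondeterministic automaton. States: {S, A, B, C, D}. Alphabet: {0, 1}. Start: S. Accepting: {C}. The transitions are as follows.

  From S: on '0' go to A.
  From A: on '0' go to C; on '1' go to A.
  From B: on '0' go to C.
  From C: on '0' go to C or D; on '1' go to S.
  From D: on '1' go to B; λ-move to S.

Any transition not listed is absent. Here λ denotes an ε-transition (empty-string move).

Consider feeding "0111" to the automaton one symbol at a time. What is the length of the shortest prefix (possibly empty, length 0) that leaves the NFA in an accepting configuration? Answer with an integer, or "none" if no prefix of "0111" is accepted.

Start in {S}.
Read '0': {S} → {A}.
Read '1': {A} → {A}.
Read '1': {A} → {A}.
Read '1': {A} → {A}.
No reachable set along the way intersects F.

none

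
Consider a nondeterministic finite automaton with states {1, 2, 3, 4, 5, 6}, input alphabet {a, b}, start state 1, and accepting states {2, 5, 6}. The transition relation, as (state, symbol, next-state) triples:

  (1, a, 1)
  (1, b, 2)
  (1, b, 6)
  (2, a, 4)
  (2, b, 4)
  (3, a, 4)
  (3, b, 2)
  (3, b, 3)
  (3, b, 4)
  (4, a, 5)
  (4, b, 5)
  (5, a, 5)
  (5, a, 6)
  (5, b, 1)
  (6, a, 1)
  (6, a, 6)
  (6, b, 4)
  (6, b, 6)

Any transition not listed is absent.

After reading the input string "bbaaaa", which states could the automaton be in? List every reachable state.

{1, 5, 6}

Start in {1}.
Read 'b': 1→{2, 6}; now {2, 6}.
Read 'b': 2→{4}, 6→{4, 6}; now {4, 6}.
Read 'a': 4→{5}, 6→{1, 6}; now {1, 5, 6}.
Read 'a': 1→{1}, 5→{5, 6}, 6→{1, 6}; now {1, 5, 6}.
Read 'a': 1→{1}, 5→{5, 6}, 6→{1, 6}; now {1, 5, 6}.
Read 'a': 1→{1}, 5→{5, 6}, 6→{1, 6}; now {1, 5, 6}.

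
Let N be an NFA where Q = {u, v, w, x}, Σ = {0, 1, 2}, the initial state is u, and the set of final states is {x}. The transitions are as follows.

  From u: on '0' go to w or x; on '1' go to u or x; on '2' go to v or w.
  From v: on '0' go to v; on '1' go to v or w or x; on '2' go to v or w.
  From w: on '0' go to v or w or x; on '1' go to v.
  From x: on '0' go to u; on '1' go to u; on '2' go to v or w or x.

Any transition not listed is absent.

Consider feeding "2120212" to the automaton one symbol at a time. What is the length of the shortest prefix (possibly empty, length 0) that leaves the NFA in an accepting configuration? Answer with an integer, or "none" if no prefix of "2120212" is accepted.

2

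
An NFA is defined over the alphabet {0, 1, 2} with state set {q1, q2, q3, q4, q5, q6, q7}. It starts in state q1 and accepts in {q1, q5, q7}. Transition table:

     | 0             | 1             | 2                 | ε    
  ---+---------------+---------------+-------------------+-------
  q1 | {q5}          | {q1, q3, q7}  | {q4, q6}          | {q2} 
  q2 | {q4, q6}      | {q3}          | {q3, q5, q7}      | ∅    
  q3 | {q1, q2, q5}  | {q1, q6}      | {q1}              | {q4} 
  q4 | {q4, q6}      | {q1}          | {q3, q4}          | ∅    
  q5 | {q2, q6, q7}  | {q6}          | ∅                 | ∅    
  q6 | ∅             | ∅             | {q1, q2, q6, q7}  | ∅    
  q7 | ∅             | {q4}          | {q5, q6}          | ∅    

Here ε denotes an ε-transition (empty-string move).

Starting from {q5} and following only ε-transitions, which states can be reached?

{q5}

Begin with {q5}.
No ε-moves leave this set, so the closure equals the set itself.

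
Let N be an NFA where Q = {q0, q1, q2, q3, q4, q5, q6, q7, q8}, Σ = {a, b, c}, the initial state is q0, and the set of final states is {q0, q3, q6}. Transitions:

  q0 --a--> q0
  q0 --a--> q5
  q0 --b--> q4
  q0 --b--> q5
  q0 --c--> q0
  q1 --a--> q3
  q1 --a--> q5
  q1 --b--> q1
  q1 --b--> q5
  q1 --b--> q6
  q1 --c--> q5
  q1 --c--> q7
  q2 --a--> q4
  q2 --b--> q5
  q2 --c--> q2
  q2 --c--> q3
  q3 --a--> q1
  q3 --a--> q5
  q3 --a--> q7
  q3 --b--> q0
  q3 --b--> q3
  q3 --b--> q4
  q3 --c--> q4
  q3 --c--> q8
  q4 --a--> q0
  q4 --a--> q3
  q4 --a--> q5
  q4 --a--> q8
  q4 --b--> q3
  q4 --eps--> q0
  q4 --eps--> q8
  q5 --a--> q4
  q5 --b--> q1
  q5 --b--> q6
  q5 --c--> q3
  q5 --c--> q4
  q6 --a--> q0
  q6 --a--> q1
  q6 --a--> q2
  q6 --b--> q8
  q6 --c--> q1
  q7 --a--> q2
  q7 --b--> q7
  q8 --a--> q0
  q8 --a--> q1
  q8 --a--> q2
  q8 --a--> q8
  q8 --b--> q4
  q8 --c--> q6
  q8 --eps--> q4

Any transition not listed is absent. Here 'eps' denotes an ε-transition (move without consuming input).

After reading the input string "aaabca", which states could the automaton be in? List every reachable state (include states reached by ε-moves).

Start in {q0}.
Read 'a': {q0} → {q0, q5}.
Read 'a': {q0, q5} → {q0, q4, q5, q8}.
Read 'a': {q0, q4, q5, q8} → {q0, q1, q2, q3, q4, q5, q8}.
Read 'b': {q0, q1, q2, q3, q4, q5, q8} → {q0, q1, q3, q4, q5, q6, q8}.
Read 'c': {q0, q1, q3, q4, q5, q6, q8} → {q0, q1, q3, q4, q5, q6, q7, q8}.
Read 'a': {q0, q1, q3, q4, q5, q6, q7, q8} → {q0, q1, q2, q3, q4, q5, q7, q8}.

{q0, q1, q2, q3, q4, q5, q7, q8}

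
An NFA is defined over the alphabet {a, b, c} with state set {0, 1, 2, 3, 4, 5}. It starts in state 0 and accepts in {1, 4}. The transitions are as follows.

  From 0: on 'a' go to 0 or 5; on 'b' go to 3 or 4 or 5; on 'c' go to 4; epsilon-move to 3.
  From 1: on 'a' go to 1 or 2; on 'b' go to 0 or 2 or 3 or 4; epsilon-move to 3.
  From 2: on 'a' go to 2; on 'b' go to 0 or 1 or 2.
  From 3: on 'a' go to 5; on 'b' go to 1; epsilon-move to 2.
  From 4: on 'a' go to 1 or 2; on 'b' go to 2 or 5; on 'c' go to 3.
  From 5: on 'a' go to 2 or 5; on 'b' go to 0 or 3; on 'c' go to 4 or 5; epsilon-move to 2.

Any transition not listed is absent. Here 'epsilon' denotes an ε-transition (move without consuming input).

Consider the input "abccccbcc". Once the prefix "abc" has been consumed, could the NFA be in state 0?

No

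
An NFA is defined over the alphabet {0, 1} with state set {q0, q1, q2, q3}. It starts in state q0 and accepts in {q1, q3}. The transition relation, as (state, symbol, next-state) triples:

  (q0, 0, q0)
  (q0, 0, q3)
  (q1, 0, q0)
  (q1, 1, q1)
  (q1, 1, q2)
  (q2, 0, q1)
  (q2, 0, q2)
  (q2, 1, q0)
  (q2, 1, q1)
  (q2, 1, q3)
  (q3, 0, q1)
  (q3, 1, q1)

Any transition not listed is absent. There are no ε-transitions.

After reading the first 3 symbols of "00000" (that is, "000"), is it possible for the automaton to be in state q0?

Yes

Start in {q0}.
Read '0': q0→{q0, q3}; now {q0, q3}.
Read '0': q0→{q0, q3}, q3→{q1}; now {q0, q1, q3}.
Read '0': q0→{q0, q3}, q1→{q0}, q3→{q1}; now {q0, q1, q3}.
State q0 is in {q0, q1, q3}.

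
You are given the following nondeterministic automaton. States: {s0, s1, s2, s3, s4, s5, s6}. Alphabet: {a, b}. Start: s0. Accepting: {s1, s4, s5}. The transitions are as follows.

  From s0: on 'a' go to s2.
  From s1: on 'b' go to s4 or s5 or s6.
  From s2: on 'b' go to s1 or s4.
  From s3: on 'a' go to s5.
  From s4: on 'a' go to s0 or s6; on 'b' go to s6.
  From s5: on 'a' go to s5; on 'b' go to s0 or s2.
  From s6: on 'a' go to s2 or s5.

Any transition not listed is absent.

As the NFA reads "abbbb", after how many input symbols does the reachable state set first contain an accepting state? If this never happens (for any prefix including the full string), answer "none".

Start in {s0}.
Read 'a': {s0} → {s2}.
Read 'b': {s2} → {s1, s4}.
None of the earlier sets intersect F, but {s1, s4} does.

2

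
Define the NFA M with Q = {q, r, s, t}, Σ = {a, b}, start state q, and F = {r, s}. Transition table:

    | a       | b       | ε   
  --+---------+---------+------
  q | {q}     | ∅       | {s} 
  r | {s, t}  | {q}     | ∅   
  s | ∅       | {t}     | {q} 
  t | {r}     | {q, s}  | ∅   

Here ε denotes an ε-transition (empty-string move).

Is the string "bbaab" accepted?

No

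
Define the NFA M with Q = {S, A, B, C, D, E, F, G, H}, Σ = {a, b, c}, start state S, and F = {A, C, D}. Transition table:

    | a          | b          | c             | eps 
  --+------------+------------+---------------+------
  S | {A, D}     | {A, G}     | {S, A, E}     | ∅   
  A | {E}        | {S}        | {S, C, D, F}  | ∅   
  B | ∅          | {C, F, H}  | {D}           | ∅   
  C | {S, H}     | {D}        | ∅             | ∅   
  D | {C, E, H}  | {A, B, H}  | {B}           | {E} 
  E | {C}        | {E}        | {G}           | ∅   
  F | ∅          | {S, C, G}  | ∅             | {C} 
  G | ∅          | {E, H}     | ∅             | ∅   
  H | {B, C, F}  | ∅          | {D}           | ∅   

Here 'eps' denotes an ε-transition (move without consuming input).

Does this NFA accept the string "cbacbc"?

Yes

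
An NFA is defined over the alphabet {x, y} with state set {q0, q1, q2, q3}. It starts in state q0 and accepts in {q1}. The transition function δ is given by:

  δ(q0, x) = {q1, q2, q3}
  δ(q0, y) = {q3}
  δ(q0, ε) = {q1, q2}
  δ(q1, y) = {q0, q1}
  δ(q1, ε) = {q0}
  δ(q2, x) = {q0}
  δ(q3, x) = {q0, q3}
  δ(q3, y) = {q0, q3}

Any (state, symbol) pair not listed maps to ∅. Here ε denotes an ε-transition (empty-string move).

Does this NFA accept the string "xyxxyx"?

Yes

Start: ε-closure({q0}) = {q0, q1, q2}.
Read 'x': {q0, q1, q2} → {q0, q1, q2, q3}.
Read 'y': {q0, q1, q2, q3} → {q0, q1, q2, q3}.
Read 'x': {q0, q1, q2, q3} → {q0, q1, q2, q3}.
Read 'x': {q0, q1, q2, q3} → {q0, q1, q2, q3}.
Read 'y': {q0, q1, q2, q3} → {q0, q1, q2, q3}.
Read 'x': {q0, q1, q2, q3} → {q0, q1, q2, q3}.
The final set {q0, q1, q2, q3} contains the accepting state q1.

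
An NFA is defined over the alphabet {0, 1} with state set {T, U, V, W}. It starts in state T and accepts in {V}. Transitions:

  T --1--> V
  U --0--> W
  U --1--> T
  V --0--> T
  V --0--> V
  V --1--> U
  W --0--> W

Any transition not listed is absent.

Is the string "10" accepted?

Yes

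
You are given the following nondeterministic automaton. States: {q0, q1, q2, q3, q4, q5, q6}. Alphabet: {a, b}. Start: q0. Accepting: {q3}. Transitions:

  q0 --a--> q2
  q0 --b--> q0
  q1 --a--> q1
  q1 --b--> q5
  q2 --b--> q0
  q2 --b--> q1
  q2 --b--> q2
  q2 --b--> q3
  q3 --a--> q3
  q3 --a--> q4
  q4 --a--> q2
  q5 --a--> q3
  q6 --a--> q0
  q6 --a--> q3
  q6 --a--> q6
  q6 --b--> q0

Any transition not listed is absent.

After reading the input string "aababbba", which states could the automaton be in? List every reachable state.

Start in {q0}.
Read 'a': {q0} → {q2}.
Read 'a': {q2} → ∅.
The set is empty and remains empty for the remaining 6 symbols.

∅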